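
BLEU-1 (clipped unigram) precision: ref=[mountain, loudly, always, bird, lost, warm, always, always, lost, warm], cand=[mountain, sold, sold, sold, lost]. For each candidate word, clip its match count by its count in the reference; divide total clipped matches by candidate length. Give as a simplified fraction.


Reference word counts: {'always': 3, 'bird': 1, 'lost': 2, 'loudly': 1, 'mountain': 1, 'warm': 2}
Checking each candidate word (with clipping):
  'mountain' -> in reference (ref count 1, used 1/1) -> match (matches: 1)
  'sold' -> not in reference -> no match (matches: 1)
  'sold' -> not in reference -> no match (matches: 1)
  'sold' -> not in reference -> no match (matches: 1)
  'lost' -> in reference (ref count 2, used 1/2) -> match (matches: 2)
Clipped matches: 2, Candidate length: 5
Precision = 2/5

2/5


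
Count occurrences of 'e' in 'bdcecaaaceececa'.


Scanning 'bdcecaaaceececa' for 'e':
  Position 3: 'e' -> MATCH (count: 1)
  Position 9: 'e' -> MATCH (count: 2)
  Position 10: 'e' -> MATCH (count: 3)
  Position 12: 'e' -> MATCH (count: 4)
Total occurrences of 'e': 4

4


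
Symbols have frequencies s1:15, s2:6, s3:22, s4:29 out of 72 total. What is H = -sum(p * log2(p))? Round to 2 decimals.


Computing entropy H = -sum(p_i * log2(p_i)):
  s1: p = 15/72 = 0.2083, -p*log2(p) = 0.4715
  s2: p = 6/72 = 0.0833, -p*log2(p) = 0.2987
  s3: p = 22/72 = 0.3056, -p*log2(p) = 0.5227
  s4: p = 29/72 = 0.4028, -p*log2(p) = 0.5284
H = sum of terms = 1.8213
Rounded to 2 decimals: 1.82

1.82


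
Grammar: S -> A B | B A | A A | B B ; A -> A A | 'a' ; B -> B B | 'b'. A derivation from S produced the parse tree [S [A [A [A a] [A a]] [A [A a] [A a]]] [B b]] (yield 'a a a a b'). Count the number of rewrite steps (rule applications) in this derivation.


Every bracketed nonterminal node [X ...] in the tree is produced by exactly one rule application.
Reading the tree off as a leftmost derivation:
  Step 1: S  =>  A B   (applied S -> A B)
  Step 2: A B  =>  A A B   (applied A -> A A)
  Step 3: A A B  =>  A A A B   (applied A -> A A)
  Step 4: A A A B  =>  a A A B   (applied A -> a)
  Step 5: a A A B  =>  a a A B   (applied A -> a)
  Step 6: a a A B  =>  a a A A B   (applied A -> A A)
  Step 7: a a A A B  =>  a a a A B   (applied A -> a)
  Step 8: a a a A B  =>  a a a a B   (applied A -> a)
  Step 9: a a a a B  =>  a a a a b   (applied B -> b)
Final yield: a a a a b
Total rewrite steps: 9

9


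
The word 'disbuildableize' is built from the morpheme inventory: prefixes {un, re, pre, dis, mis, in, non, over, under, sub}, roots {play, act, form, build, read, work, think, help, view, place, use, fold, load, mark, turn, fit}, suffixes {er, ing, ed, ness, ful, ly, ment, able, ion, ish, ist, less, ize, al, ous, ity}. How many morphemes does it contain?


Segmenting 'disbuildableize' against the inventory:
  'dis' -> prefix (morpheme 1)
  'build' -> root (morpheme 2)
  'able' -> suffix (morpheme 3)
  'ize' -> suffix (morpheme 4)
Total morphemes: 4

4


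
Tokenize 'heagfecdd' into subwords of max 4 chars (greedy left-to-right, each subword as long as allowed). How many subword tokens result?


'heagfecdd' has 9 characters.
Chunking with max size 4:
  Chunk 1: 'heag' (positions 0-3)
  Chunk 2: 'fecd' (positions 4-7)
  Chunk 3: 'd' (positions 8-8)
Total chunks: ceil(9 / 4) = 3

3


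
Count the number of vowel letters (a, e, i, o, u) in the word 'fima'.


Scanning each character of 'fima':
  Position 1: 'f' -> consonant (running count: 0)
  Position 2: 'i' -> vowel (running count: 1)
  Position 3: 'm' -> consonant (running count: 1)
  Position 4: 'a' -> vowel (running count: 2)
Total vowels: 2

2


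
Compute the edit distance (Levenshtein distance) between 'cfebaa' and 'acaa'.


Building DP table for s1='cfebaa' (len 6) and s2='acaa' (len 4):
       a  c  a  a
    0  1  2  3  4
  c 1  1  1  2  3
  f 2  2  2  2  3
  e 3  3  3  3  3
  b 4  4  4  4  4
  a 5  4  5  4  4
  a 6  5  5  5  4
Edit distance = dp[6][4] = 4

4


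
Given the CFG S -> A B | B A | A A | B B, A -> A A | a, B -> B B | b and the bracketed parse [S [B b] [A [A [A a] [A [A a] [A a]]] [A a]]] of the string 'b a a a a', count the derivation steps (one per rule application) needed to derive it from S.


Every bracketed nonterminal node [X ...] in the tree is produced by exactly one rule application.
Reading the tree off as a leftmost derivation:
  Step 1: S  =>  B A   (applied S -> B A)
  Step 2: B A  =>  b A   (applied B -> b)
  Step 3: b A  =>  b A A   (applied A -> A A)
  Step 4: b A A  =>  b A A A   (applied A -> A A)
  Step 5: b A A A  =>  b a A A   (applied A -> a)
  Step 6: b a A A  =>  b a A A A   (applied A -> A A)
  Step 7: b a A A A  =>  b a a A A   (applied A -> a)
  Step 8: b a a A A  =>  b a a a A   (applied A -> a)
  Step 9: b a a a A  =>  b a a a a   (applied A -> a)
Final yield: b a a a a
Total rewrite steps: 9

9


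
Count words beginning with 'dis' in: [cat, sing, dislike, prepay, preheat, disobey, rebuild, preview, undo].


Checking each word for prefix 'dis':
  'cat' -> no (count: 0)
  'sing' -> no (count: 0)
  'dislike' -> YES, starts with 'dis' (count: 1)
  'prepay' -> no (count: 1)
  'preheat' -> no (count: 1)
  'disobey' -> YES, starts with 'dis' (count: 2)
  'rebuild' -> no (count: 2)
  'preview' -> no (count: 2)
  'undo' -> no (count: 2)
Total with prefix 'dis': 2

2


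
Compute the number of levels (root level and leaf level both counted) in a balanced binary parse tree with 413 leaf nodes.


In a balanced binary tree with n leaves the deepest leaf is ceil(log2(n)) edges below the root,
so counting node levels inclusive of root and leaves gives ceil(log2(n)) + 1 levels.
log2(413) = 8.6900
ceil(8.6900) = 9
levels = 9 + 1 = 10

10


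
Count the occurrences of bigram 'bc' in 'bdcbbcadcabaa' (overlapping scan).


Scanning 'bdcbbcadcabaa' for bigram 'bc':
  Position 0: 'bd' -> no
  Position 1: 'dc' -> no
  Position 2: 'cb' -> no
  Position 3: 'bb' -> no
  Position 4: 'bc' -> MATCH
  Position 5: 'ca' -> no
  Position 6: 'ad' -> no
  Position 7: 'dc' -> no
  Position 8: 'ca' -> no
  Position 9: 'ab' -> no
  Position 10: 'ba' -> no
  Position 11: 'aa' -> no
Total matches: 1

1


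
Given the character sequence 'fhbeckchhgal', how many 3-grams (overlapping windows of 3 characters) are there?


String 'fhbeckchhgal' has length L = 12.
Number of overlapping n-grams = L - n + 1
Substituting: 12 - 3 + 1 = 10

10


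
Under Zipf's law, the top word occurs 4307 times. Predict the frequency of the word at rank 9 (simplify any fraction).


Zipf's law: freq(rank) = f1 / rank
f1 = 4307, rank = 9
freq = 4307 / 9
GCD(4307, 9) = 1
Simplified: 4307/9

4307/9


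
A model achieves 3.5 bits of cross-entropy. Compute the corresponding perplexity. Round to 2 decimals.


Perplexity formula: PP = 2^H
H = 3.5
PP = 2^3.5
Decompose: 2^3.5 = 2^3 * 2^0.5 = 2^3 * sqrt(2)
2^3 = 8, sqrt(2) ~ 1.4142136
PP ~ 8 * 1.4142136 = 11.3137088
Rounded to 2 decimals: 11.31

11.31


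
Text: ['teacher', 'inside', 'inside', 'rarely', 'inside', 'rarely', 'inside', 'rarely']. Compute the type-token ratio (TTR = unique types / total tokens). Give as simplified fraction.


Tokens: 8
Unique types: ('inside', 'rarely', 'teacher') = 3
TTR = 3/8
Already in lowest terms.

3/8


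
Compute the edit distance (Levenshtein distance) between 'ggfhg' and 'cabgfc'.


Building DP table for s1='ggfhg' (len 5) and s2='cabgfc' (len 6):
       c  a  b  g  f  c
    0  1  2  3  4  5  6
  g 1  1  2  3  3  4  5
  g 2  2  2  3  3  4  5
  f 3  3  3  3  4  3  4
  h 4  4  4  4  4  4  4
  g 5  5  5  5  4  5  5
Edit distance = dp[5][6] = 5

5


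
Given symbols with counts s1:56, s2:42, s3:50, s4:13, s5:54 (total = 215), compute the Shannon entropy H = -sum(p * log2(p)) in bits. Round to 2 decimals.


Computing entropy H = -sum(p_i * log2(p_i)):
  s1: p = 56/215 = 0.2605, -p*log2(p) = 0.5055
  s2: p = 42/215 = 0.1953, -p*log2(p) = 0.4602
  s3: p = 50/215 = 0.2326, -p*log2(p) = 0.4894
  s4: p = 13/215 = 0.0605, -p*log2(p) = 0.2447
  s5: p = 54/215 = 0.2512, -p*log2(p) = 0.5006
H = sum of terms = 2.2004
Rounded to 2 decimals: 2.20

2.20


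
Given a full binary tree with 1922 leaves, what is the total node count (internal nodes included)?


Leaf nodes (terminals): 1922
Internal nodes = n - 1 = 1922 - 1 = 1921
Total = leaves + internal = 1922 + 1921 = 3843

3843


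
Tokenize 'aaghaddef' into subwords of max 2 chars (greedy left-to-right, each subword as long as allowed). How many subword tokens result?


'aaghaddef' has 9 characters.
Chunking with max size 2:
  Chunk 1: 'aa' (positions 0-1)
  Chunk 2: 'gh' (positions 2-3)
  Chunk 3: 'ad' (positions 4-5)
  Chunk 4: 'de' (positions 6-7)
  Chunk 5: 'f' (positions 8-8)
Total chunks: ceil(9 / 2) = 5

5


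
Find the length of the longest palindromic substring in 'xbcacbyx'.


Scanning 'xbcacbyx' for palindromic substrings.
Substring at positions 1-5: 'bcacb'.
Check: reverse('bcacb') = 'bcacb' -> palindrome confirmed.
Neighbouring characters ('x' / 'y') break symmetry, so it cannot extend further.
No longer palindromic substring exists; longest length = 5

5


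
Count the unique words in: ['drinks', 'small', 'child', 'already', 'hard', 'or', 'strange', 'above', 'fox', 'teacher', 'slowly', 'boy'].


Listing all tokens and tracking unique types:
  Token 1: 'drinks' -> NEW (unique so far: 1)
  Token 2: 'small' -> NEW (unique so far: 2)
  Token 3: 'child' -> NEW (unique so far: 3)
  Token 4: 'already' -> NEW (unique so far: 4)
  Token 5: 'hard' -> NEW (unique so far: 5)
  Token 6: 'or' -> NEW (unique so far: 6)
  Token 7: 'strange' -> NEW (unique so far: 7)
  Token 8: 'above' -> NEW (unique so far: 8)
  Token 9: 'fox' -> NEW (unique so far: 9)
  Token 10: 'teacher' -> NEW (unique so far: 10)
  Token 11: 'slowly' -> NEW (unique so far: 11)
  Token 12: 'boy' -> NEW (unique so far: 12)
Unique types: ('above', 'already', 'boy', 'child', 'drinks', 'fox', 'hard', 'or', 'slowly', 'small', 'strange', 'teacher')
Vocabulary size: 12

12


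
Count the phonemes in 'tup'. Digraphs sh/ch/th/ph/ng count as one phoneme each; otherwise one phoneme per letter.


Parsing 'tup' greedily, digraphs first:
  't' -> consonant phoneme (phonemes so far: 1)
  'u' -> vowel phoneme (phonemes so far: 2)
  'p' -> consonant phoneme (phonemes so far: 3)
Total phonemes: 3

3


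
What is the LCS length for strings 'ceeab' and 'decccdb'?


DP table for LCS of 'ceeab' and 'decccdb':
       d  e  c  c  c  d  b
    0  0  0  0  0  0  0  0
  c 0  0  0  1  1  1  1  1
  e 0  0  1  1  1  1  1  1
  e 0  0  1  1  1  1  1  1
  a 0  0  1  1  1  1  1  1
  b 0  0  1  1  1  1  1  2
LCS: 'cb'
LCS length = 2

2


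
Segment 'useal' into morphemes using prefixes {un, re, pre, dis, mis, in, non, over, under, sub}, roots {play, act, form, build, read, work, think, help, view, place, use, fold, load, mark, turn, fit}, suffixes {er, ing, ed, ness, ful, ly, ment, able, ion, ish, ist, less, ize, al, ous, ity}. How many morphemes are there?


Segmenting 'useal' against the inventory:
  'use' -> root (morpheme 1)
  'al' -> suffix (morpheme 2)
Total morphemes: 2

2


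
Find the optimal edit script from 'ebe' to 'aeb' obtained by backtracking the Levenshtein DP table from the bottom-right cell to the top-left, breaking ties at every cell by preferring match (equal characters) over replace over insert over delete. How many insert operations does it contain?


Edit distance = 2. Backtracking from cell (3, 3) with preference match > replace > insert > delete,
then listing the resulting alignment 'ebe' -> 'aeb' left to right:
  Step 1: insert 'a' [insertion #1]
  Step 2: keep 'e'
  Step 3: keep 'b'
  Step 4: delete 'e'
Total insertions: 1

1


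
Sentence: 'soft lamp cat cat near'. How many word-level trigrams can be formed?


Word trigrams from [5] words:
  Trigram 1: (soft lamp cat)
  Trigram 2: (lamp cat cat)
  Trigram 3: (cat cat near)
Total word trigrams: 5 - 2 = 3

3


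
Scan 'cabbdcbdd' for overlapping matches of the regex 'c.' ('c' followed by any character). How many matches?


Pattern: c. means 'c' followed by any character.
Scanning 'cabbdcbdd' position-by-position:
  Pos 0: window 'ca' -> MATCH
  Pos 1: window 'ab' -> no
  Pos 2: window 'bb' -> no
  Pos 3: window 'bd' -> no
  Pos 4: window 'dc' -> no
  Pos 5: window 'cb' -> MATCH
  Pos 6: window 'bd' -> no
  Pos 7: window 'dd' -> no
  Pos 8: window 'd' -> no
Total matches: 2

2


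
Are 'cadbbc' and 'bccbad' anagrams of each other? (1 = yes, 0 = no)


Sort characters of 'cadbbc': 'abbccd'
Sort characters of 'bccbad': 'abbccd'
Sorted forms match -> they ARE anagrams
Result: 1

1


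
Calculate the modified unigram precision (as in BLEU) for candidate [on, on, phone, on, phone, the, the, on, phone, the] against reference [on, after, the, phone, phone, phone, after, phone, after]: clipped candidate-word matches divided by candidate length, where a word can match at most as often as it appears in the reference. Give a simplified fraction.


Reference word counts: {'after': 3, 'on': 1, 'phone': 4, 'the': 1}
Checking each candidate word (with clipping):
  'on' -> in reference (ref count 1, used 1/1) -> match (matches: 1)
  'on' -> ref count 1 already used up (1/1) -> clipped, no match (matches: 1)
  'phone' -> in reference (ref count 4, used 1/4) -> match (matches: 2)
  'on' -> ref count 1 already used up (1/1) -> clipped, no match (matches: 2)
  'phone' -> in reference (ref count 4, used 2/4) -> match (matches: 3)
  'the' -> in reference (ref count 1, used 1/1) -> match (matches: 4)
  'the' -> ref count 1 already used up (1/1) -> clipped, no match (matches: 4)
  'on' -> ref count 1 already used up (1/1) -> clipped, no match (matches: 4)
  'phone' -> in reference (ref count 4, used 3/4) -> match (matches: 5)
  'the' -> ref count 1 already used up (1/1) -> clipped, no match (matches: 5)
Clipped matches: 5, Candidate length: 10
Precision = 5/10 = 1/2

1/2


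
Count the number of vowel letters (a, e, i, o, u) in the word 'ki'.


Scanning each character of 'ki':
  Position 1: 'k' -> consonant (running count: 0)
  Position 2: 'i' -> vowel (running count: 1)
Total vowels: 1

1


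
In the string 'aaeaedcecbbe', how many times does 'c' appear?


Scanning 'aaeaedcecbbe' for 'c':
  Position 6: 'c' -> MATCH (count: 1)
  Position 8: 'c' -> MATCH (count: 2)
Total occurrences of 'c': 2

2


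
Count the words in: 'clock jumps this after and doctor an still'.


Counting words by splitting on spaces:
  Word 1: 'clock'
  Word 2: 'jumps'
  Word 3: 'this'
  Word 4: 'after'
  Word 5: 'and'
  Word 6: 'doctor'
  Word 7: 'an'
  Word 8: 'still'
Total words: 8

8


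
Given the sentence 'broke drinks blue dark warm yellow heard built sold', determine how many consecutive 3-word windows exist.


Word trigrams from [9] words:
  Trigram 1: (broke drinks blue)
  Trigram 2: (drinks blue dark)
  Trigram 3: (blue dark warm)
  Trigram 4: (dark warm yellow)
  Trigram 5: (warm yellow heard)
  Trigram 6: (yellow heard built)
  Trigram 7: (heard built sold)
Total word trigrams: 9 - 2 = 7

7


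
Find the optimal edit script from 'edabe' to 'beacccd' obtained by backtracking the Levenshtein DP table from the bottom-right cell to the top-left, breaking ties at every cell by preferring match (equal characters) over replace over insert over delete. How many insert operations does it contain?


Edit distance = 6. Backtracking from cell (5, 7) with preference match > replace > insert > delete,
then listing the resulting alignment 'edabe' -> 'beacccd' left to right:
  Step 1: insert 'b' [insertion #1]
  Step 2: keep 'e'
  Step 3: insert 'a' [insertion #2]
  Step 4: replace d->c
  Step 5: replace a->c
  Step 6: replace b->c
  Step 7: replace e->d
Total insertions: 2

2


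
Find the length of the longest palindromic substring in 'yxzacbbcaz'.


Scanning 'yxzacbbcaz' for palindromic substrings.
Substring at positions 2-9: 'zacbbcaz'.
Check: reverse('zacbbcaz') = 'zacbbcaz' -> palindrome confirmed.
Neighbouring characters ('x' / '-') break symmetry, so it cannot extend further.
No longer palindromic substring exists; longest length = 8

8


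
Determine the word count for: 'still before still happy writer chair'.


Counting words by splitting on spaces:
  Word 1: 'still'
  Word 2: 'before'
  Word 3: 'still'
  Word 4: 'happy'
  Word 5: 'writer'
  Word 6: 'chair'
Total words: 6

6


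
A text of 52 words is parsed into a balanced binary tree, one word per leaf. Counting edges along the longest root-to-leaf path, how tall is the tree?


In a balanced binary tree with n leaves the deepest leaf is ceil(log2(n)) edges below the root.
log2(52) = 5.7004
ceil(5.7004) = 6
height (edges) = 6

6


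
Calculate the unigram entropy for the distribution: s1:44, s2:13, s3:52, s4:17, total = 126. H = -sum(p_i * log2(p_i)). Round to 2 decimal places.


Computing entropy H = -sum(p_i * log2(p_i)):
  s1: p = 44/126 = 0.3492, -p*log2(p) = 0.5300
  s2: p = 13/126 = 0.1032, -p*log2(p) = 0.3381
  s3: p = 52/126 = 0.4127, -p*log2(p) = 0.5269
  s4: p = 17/126 = 0.1349, -p*log2(p) = 0.3899
H = sum of terms = 1.7849
Rounded to 2 decimals: 1.78

1.78


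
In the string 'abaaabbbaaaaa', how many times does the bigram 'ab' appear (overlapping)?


Scanning 'abaaabbbaaaaa' for bigram 'ab':
  Position 0: 'ab' -> MATCH
  Position 1: 'ba' -> no
  Position 2: 'aa' -> no
  Position 3: 'aa' -> no
  Position 4: 'ab' -> MATCH
  Position 5: 'bb' -> no
  Position 6: 'bb' -> no
  Position 7: 'ba' -> no
  Position 8: 'aa' -> no
  Position 9: 'aa' -> no
  Position 10: 'aa' -> no
  Position 11: 'aa' -> no
Total matches: 2

2


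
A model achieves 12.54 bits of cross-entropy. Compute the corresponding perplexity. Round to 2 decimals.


Perplexity formula: PP = 2^H
H = 12.54
PP = 2^12.54
Decompose: 2^12.54 = 2^12 * 2^0.54
2^12 = 4096, 2^0.54 ~ 1.4539725
PP ~ 4096 * 1.4539725 = 5955.4713600
Rounded to 2 decimals: 5955.47

5955.47


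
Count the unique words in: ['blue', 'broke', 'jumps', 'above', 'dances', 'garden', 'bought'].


Listing all tokens and tracking unique types:
  Token 1: 'blue' -> NEW (unique so far: 1)
  Token 2: 'broke' -> NEW (unique so far: 2)
  Token 3: 'jumps' -> NEW (unique so far: 3)
  Token 4: 'above' -> NEW (unique so far: 4)
  Token 5: 'dances' -> NEW (unique so far: 5)
  Token 6: 'garden' -> NEW (unique so far: 6)
  Token 7: 'bought' -> NEW (unique so far: 7)
Unique types: ('above', 'blue', 'bought', 'broke', 'dances', 'garden', 'jumps')
Vocabulary size: 7

7


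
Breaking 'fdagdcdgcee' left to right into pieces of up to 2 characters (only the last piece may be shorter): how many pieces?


'fdagdcdgcee' has 11 characters.
Chunking with max size 2:
  Chunk 1: 'fd' (positions 0-1)
  Chunk 2: 'ag' (positions 2-3)
  Chunk 3: 'dc' (positions 4-5)
  Chunk 4: 'dg' (positions 6-7)
  Chunk 5: 'ce' (positions 8-9)
  Chunk 6: 'e' (positions 10-10)
Total chunks: ceil(11 / 2) = 6

6


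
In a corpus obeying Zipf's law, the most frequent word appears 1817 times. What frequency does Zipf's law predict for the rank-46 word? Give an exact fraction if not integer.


Zipf's law: freq(rank) = f1 / rank
f1 = 1817, rank = 46
freq = 1817 / 46
GCD(1817, 46) = 23
Simplified: 79/2

79/2


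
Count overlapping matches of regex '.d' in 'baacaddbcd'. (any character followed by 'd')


Pattern: .d means any character followed by 'd'.
Scanning 'baacaddbcd' position-by-position:
  Pos 0: window 'ba' -> no
  Pos 1: window 'aa' -> no
  Pos 2: window 'ac' -> no
  Pos 3: window 'ca' -> no
  Pos 4: window 'ad' -> MATCH
  Pos 5: window 'dd' -> MATCH
  Pos 6: window 'db' -> no
  Pos 7: window 'bc' -> no
  Pos 8: window 'cd' -> MATCH
  Pos 9: window 'd' -> no
Total matches: 3

3


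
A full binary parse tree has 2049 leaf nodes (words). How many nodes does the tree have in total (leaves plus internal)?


Leaf nodes (terminals): 2049
Internal nodes = n - 1 = 2049 - 1 = 2048
Total = leaves + internal = 2049 + 2048 = 4097

4097


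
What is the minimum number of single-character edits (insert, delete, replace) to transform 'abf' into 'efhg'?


Building DP table for s1='abf' (len 3) and s2='efhg' (len 4):
       e  f  h  g
    0  1  2  3  4
  a 1  1  2  3  4
  b 2  2  2  3  4
  f 3  3  2  3  4
Edit distance = dp[3][4] = 4

4


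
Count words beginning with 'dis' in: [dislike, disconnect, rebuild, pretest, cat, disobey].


Checking each word for prefix 'dis':
  'dislike' -> YES, starts with 'dis' (count: 1)
  'disconnect' -> YES, starts with 'dis' (count: 2)
  'rebuild' -> no (count: 2)
  'pretest' -> no (count: 2)
  'cat' -> no (count: 2)
  'disobey' -> YES, starts with 'dis' (count: 3)
Total with prefix 'dis': 3

3


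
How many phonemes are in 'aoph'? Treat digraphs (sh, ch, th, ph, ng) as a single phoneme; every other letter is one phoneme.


Parsing 'aoph' greedily, digraphs first:
  'a' -> vowel phoneme (phonemes so far: 1)
  'o' -> vowel phoneme (phonemes so far: 2)
  'ph' -> digraph (1 consonant phoneme) (phonemes so far: 3)
Total phonemes: 3

3


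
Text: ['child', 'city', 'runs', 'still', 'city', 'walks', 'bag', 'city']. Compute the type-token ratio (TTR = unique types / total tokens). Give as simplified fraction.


Tokens: 8
Unique types: ('bag', 'child', 'city', 'runs', 'still', 'walks') = 6
TTR = 6/8
Simplify: divide both by 2 -> 3/4
TTR = 3/4

3/4


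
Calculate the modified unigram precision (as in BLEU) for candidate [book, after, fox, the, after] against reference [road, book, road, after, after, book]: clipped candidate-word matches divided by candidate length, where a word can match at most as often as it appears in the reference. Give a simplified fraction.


Reference word counts: {'after': 2, 'book': 2, 'road': 2}
Checking each candidate word (with clipping):
  'book' -> in reference (ref count 2, used 1/2) -> match (matches: 1)
  'after' -> in reference (ref count 2, used 1/2) -> match (matches: 2)
  'fox' -> not in reference -> no match (matches: 2)
  'the' -> not in reference -> no match (matches: 2)
  'after' -> in reference (ref count 2, used 2/2) -> match (matches: 3)
Clipped matches: 3, Candidate length: 5
Precision = 3/5

3/5


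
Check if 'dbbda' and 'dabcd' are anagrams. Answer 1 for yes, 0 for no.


Sort characters of 'dbbda': 'abbdd'
Sort characters of 'dabcd': 'abcdd'
Sorted forms differ -> they are NOT anagrams
Result: 0

0


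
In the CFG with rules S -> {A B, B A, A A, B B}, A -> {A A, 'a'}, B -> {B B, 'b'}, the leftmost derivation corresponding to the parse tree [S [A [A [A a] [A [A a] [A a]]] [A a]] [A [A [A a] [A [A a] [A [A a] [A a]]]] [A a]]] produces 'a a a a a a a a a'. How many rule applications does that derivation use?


Every bracketed nonterminal node [X ...] in the tree is produced by exactly one rule application.
Reading the tree off as a leftmost derivation:
  Step 1: S  =>  A A   (applied S -> A A)
  Step 2: A A  =>  A A A   (applied A -> A A)
  Step 3: A A A  =>  A A A A   (applied A -> A A)
  Step 4: A A A A  =>  a A A A   (applied A -> a)
  Step 5: a A A A  =>  a A A A A   (applied A -> A A)
  Step 6: a A A A A  =>  a a A A A   (applied A -> a)
  Step 7: a a A A A  =>  a a a A A   (applied A -> a)
  Step 8: a a a A A  =>  a a a a A   (applied A -> a)
  Step 9: a a a a A  =>  a a a a A A   (applied A -> A A)
  Step 10: a a a a A A  =>  a a a a A A A   (applied A -> A A)
  Step 11: a a a a A A A  =>  a a a a a A A   (applied A -> a)
  Step 12: a a a a a A A  =>  a a a a a A A A   (applied A -> A A)
  Step 13: a a a a a A A A  =>  a a a a a a A A   (applied A -> a)
  Step 14: a a a a a a A A  =>  a a a a a a A A A   (applied A -> A A)
  Step 15: a a a a a a A A A  =>  a a a a a a a A A   (applied A -> a)
  Step 16: a a a a a a a A A  =>  a a a a a a a a A   (applied A -> a)
  Step 17: a a a a a a a a A  =>  a a a a a a a a a   (applied A -> a)
Final yield: a a a a a a a a a
Total rewrite steps: 17

17


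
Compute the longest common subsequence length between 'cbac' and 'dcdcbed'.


DP table for LCS of 'cbac' and 'dcdcbed':
       d  c  d  c  b  e  d
    0  0  0  0  0  0  0  0
  c 0  0  1  1  1  1  1  1
  b 0  0  1  1  1  2  2  2
  a 0  0  1  1  1  2  2  2
  c 0  0  1  1  2  2  2  2
LCS: 'cb'
LCS length = 2

2


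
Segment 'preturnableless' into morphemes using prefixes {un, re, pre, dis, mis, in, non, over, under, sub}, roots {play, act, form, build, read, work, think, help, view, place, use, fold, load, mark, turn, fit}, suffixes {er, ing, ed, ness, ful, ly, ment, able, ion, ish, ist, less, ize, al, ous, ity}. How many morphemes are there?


Segmenting 'preturnableless' against the inventory:
  'pre' -> prefix (morpheme 1)
  'turn' -> root (morpheme 2)
  'able' -> suffix (morpheme 3)
  'less' -> suffix (morpheme 4)
Total morphemes: 4

4


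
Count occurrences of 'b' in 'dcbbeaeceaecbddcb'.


Scanning 'dcbbeaeceaecbddcb' for 'b':
  Position 2: 'b' -> MATCH (count: 1)
  Position 3: 'b' -> MATCH (count: 2)
  Position 12: 'b' -> MATCH (count: 3)
  Position 16: 'b' -> MATCH (count: 4)
Total occurrences of 'b': 4

4


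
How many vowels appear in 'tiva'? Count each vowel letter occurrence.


Scanning each character of 'tiva':
  Position 1: 't' -> consonant (running count: 0)
  Position 2: 'i' -> vowel (running count: 1)
  Position 3: 'v' -> consonant (running count: 1)
  Position 4: 'a' -> vowel (running count: 2)
Total vowels: 2

2


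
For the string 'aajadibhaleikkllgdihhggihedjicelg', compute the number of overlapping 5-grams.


String 'aajadibhaleikkllgdihhggihedjicelg' has length L = 33.
Number of overlapping n-grams = L - n + 1
Substituting: 33 - 5 + 1 = 29

29


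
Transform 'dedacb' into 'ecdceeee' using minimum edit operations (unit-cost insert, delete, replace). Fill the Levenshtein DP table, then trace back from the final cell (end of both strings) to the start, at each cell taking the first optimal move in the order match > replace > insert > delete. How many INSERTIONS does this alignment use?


Edit distance = 7. Backtracking from cell (6, 8) with preference match > replace > insert > delete,
then listing the resulting alignment 'dedacb' -> 'ecdceeee' left to right:
  Step 1: insert 'e' [insertion #1]
  Step 2: insert 'c' [insertion #2]
  Step 3: keep 'd'
  Step 4: replace e->c
  Step 5: replace d->e
  Step 6: replace a->e
  Step 7: replace c->e
  Step 8: replace b->e
Total insertions: 2

2


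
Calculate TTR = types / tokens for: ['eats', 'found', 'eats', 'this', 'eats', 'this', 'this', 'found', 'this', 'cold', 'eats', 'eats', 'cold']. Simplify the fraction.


Tokens: 13
Unique types: ('cold', 'eats', 'found', 'this') = 4
TTR = 4/13
Already in lowest terms.

4/13


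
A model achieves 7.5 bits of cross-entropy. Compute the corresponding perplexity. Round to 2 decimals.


Perplexity formula: PP = 2^H
H = 7.5
PP = 2^7.5
Decompose: 2^7.5 = 2^7 * 2^0.5 = 2^7 * sqrt(2)
2^7 = 128, sqrt(2) ~ 1.4142136
PP ~ 128 * 1.4142136 = 181.0193408
Rounded to 2 decimals: 181.02

181.02


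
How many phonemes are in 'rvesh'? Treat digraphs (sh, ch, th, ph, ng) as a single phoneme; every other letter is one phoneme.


Parsing 'rvesh' greedily, digraphs first:
  'r' -> consonant phoneme (phonemes so far: 1)
  'v' -> consonant phoneme (phonemes so far: 2)
  'e' -> vowel phoneme (phonemes so far: 3)
  'sh' -> digraph (1 consonant phoneme) (phonemes so far: 4)
Total phonemes: 4

4


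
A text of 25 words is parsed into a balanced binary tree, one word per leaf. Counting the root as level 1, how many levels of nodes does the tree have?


In a balanced binary tree with n leaves the deepest leaf is ceil(log2(n)) edges below the root,
so counting node levels inclusive of root and leaves gives ceil(log2(n)) + 1 levels.
log2(25) = 4.6439
ceil(4.6439) = 5
levels = 5 + 1 = 6

6


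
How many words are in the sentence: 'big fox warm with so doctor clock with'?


Counting words by splitting on spaces:
  Word 1: 'big'
  Word 2: 'fox'
  Word 3: 'warm'
  Word 4: 'with'
  Word 5: 'so'
  Word 6: 'doctor'
  Word 7: 'clock'
  Word 8: 'with'
Total words: 8

8


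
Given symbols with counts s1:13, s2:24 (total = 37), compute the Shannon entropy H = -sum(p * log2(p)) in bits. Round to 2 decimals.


Computing entropy H = -sum(p_i * log2(p_i)):
  s1: p = 13/37 = 0.3514, -p*log2(p) = 0.5302
  s2: p = 24/37 = 0.6486, -p*log2(p) = 0.4051
H = sum of terms = 0.9353
Rounded to 2 decimals: 0.94

0.94


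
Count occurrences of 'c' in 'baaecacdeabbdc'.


Scanning 'baaecacdeabbdc' for 'c':
  Position 4: 'c' -> MATCH (count: 1)
  Position 6: 'c' -> MATCH (count: 2)
  Position 13: 'c' -> MATCH (count: 3)
Total occurrences of 'c': 3

3


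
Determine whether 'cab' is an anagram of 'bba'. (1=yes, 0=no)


Sort characters of 'cab': 'abc'
Sort characters of 'bba': 'abb'
Sorted forms differ -> they are NOT anagrams
Result: 0

0


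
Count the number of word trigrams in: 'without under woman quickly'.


Word trigrams from [4] words:
  Trigram 1: (without under woman)
  Trigram 2: (under woman quickly)
Total word trigrams: 4 - 2 = 2

2


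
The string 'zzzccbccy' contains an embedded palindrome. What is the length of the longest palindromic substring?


Scanning 'zzzccbccy' for palindromic substrings.
Substring at positions 3-7: 'ccbcc'.
Check: reverse('ccbcc') = 'ccbcc' -> palindrome confirmed.
Neighbouring characters ('z' / 'y') break symmetry, so it cannot extend further.
No longer palindromic substring exists; longest length = 5

5


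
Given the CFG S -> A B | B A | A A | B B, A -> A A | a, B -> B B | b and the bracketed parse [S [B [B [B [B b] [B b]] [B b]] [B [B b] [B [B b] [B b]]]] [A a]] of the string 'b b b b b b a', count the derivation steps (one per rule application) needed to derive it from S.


Every bracketed nonterminal node [X ...] in the tree is produced by exactly one rule application.
Reading the tree off as a leftmost derivation:
  Step 1: S  =>  B A   (applied S -> B A)
  Step 2: B A  =>  B B A   (applied B -> B B)
  Step 3: B B A  =>  B B B A   (applied B -> B B)
  Step 4: B B B A  =>  B B B B A   (applied B -> B B)
  Step 5: B B B B A  =>  b B B B A   (applied B -> b)
  Step 6: b B B B A  =>  b b B B A   (applied B -> b)
  Step 7: b b B B A  =>  b b b B A   (applied B -> b)
  Step 8: b b b B A  =>  b b b B B A   (applied B -> B B)
  Step 9: b b b B B A  =>  b b b b B A   (applied B -> b)
  Step 10: b b b b B A  =>  b b b b B B A   (applied B -> B B)
  Step 11: b b b b B B A  =>  b b b b b B A   (applied B -> b)
  Step 12: b b b b b B A  =>  b b b b b b A   (applied B -> b)
  Step 13: b b b b b b A  =>  b b b b b b a   (applied A -> a)
Final yield: b b b b b b a
Total rewrite steps: 13

13


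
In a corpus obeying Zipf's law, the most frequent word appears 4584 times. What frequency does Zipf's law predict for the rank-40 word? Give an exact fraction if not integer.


Zipf's law: freq(rank) = f1 / rank
f1 = 4584, rank = 40
freq = 4584 / 40
GCD(4584, 40) = 8
Simplified: 573/5

573/5


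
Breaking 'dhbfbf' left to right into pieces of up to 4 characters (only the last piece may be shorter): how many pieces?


'dhbfbf' has 6 characters.
Chunking with max size 4:
  Chunk 1: 'dhbf' (positions 0-3)
  Chunk 2: 'bf' (positions 4-5)
Total chunks: ceil(6 / 4) = 2

2


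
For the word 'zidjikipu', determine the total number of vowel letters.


Scanning each character of 'zidjikipu':
  Position 1: 'z' -> consonant (running count: 0)
  Position 2: 'i' -> vowel (running count: 1)
  Position 3: 'd' -> consonant (running count: 1)
  Position 4: 'j' -> consonant (running count: 1)
  Position 5: 'i' -> vowel (running count: 2)
  Position 6: 'k' -> consonant (running count: 2)
  Position 7: 'i' -> vowel (running count: 3)
  Position 8: 'p' -> consonant (running count: 3)
  Position 9: 'u' -> vowel (running count: 4)
Total vowels: 4

4


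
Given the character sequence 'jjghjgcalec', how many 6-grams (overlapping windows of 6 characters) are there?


String 'jjghjgcalec' has length L = 11.
Number of overlapping n-grams = L - n + 1
Substituting: 11 - 6 + 1 = 6

6


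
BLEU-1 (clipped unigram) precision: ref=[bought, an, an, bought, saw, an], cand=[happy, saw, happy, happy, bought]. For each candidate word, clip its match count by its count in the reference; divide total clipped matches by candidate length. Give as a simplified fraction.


Reference word counts: {'an': 3, 'bought': 2, 'saw': 1}
Checking each candidate word (with clipping):
  'happy' -> not in reference -> no match (matches: 0)
  'saw' -> in reference (ref count 1, used 1/1) -> match (matches: 1)
  'happy' -> not in reference -> no match (matches: 1)
  'happy' -> not in reference -> no match (matches: 1)
  'bought' -> in reference (ref count 2, used 1/2) -> match (matches: 2)
Clipped matches: 2, Candidate length: 5
Precision = 2/5

2/5


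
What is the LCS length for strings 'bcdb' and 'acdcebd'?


DP table for LCS of 'bcdb' and 'acdcebd':
       a  c  d  c  e  b  d
    0  0  0  0  0  0  0  0
  b 0  0  0  0  0  0  1  1
  c 0  0  1  1  1  1  1  1
  d 0  0  1  2  2  2  2  2
  b 0  0  1  2  2  2  3  3
LCS: 'cdb'
LCS length = 3

3


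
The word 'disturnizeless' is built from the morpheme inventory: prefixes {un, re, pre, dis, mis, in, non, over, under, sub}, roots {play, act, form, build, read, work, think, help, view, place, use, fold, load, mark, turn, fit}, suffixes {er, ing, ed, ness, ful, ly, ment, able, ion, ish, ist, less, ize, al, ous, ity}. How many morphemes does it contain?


Segmenting 'disturnizeless' against the inventory:
  'dis' -> prefix (morpheme 1)
  'turn' -> root (morpheme 2)
  'ize' -> suffix (morpheme 3)
  'less' -> suffix (morpheme 4)
Total morphemes: 4

4


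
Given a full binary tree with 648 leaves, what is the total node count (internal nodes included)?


Leaf nodes (terminals): 648
Internal nodes = n - 1 = 648 - 1 = 647
Total = leaves + internal = 648 + 647 = 1295

1295


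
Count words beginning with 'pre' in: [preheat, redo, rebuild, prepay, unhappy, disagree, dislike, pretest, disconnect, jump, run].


Checking each word for prefix 'pre':
  'preheat' -> YES, starts with 'pre' (count: 1)
  'redo' -> no (count: 1)
  'rebuild' -> no (count: 1)
  'prepay' -> YES, starts with 'pre' (count: 2)
  'unhappy' -> no (count: 2)
  'disagree' -> no (count: 2)
  'dislike' -> no (count: 2)
  'pretest' -> YES, starts with 'pre' (count: 3)
  'disconnect' -> no (count: 3)
  'jump' -> no (count: 3)
  'run' -> no (count: 3)
Total with prefix 'pre': 3

3


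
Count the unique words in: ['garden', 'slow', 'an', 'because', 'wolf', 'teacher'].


Listing all tokens and tracking unique types:
  Token 1: 'garden' -> NEW (unique so far: 1)
  Token 2: 'slow' -> NEW (unique so far: 2)
  Token 3: 'an' -> NEW (unique so far: 3)
  Token 4: 'because' -> NEW (unique so far: 4)
  Token 5: 'wolf' -> NEW (unique so far: 5)
  Token 6: 'teacher' -> NEW (unique so far: 6)
Unique types: ('an', 'because', 'garden', 'slow', 'teacher', 'wolf')
Vocabulary size: 6

6


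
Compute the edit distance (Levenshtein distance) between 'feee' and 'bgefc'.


Building DP table for s1='feee' (len 4) and s2='bgefc' (len 5):
       b  g  e  f  c
    0  1  2  3  4  5
  f 1  1  2  3  3  4
  e 2  2  2  2  3  4
  e 3  3  3  2  3  4
  e 4  4  4  3  3  4
Edit distance = dp[4][5] = 4

4


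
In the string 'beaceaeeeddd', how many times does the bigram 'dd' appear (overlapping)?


Scanning 'beaceaeeeddd' for bigram 'dd':
  Position 0: 'be' -> no
  Position 1: 'ea' -> no
  Position 2: 'ac' -> no
  Position 3: 'ce' -> no
  Position 4: 'ea' -> no
  Position 5: 'ae' -> no
  Position 6: 'ee' -> no
  Position 7: 'ee' -> no
  Position 8: 'ed' -> no
  Position 9: 'dd' -> MATCH
  Position 10: 'dd' -> MATCH
Total matches: 2

2


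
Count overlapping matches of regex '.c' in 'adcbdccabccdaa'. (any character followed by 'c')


Pattern: .c means any character followed by 'c'.
Scanning 'adcbdccabccdaa' position-by-position:
  Pos 0: window 'ad' -> no
  Pos 1: window 'dc' -> MATCH
  Pos 2: window 'cb' -> no
  Pos 3: window 'bd' -> no
  Pos 4: window 'dc' -> MATCH
  Pos 5: window 'cc' -> MATCH
  Pos 6: window 'ca' -> no
  Pos 7: window 'ab' -> no
  Pos 8: window 'bc' -> MATCH
  Pos 9: window 'cc' -> MATCH
  Pos 10: window 'cd' -> no
  Pos 11: window 'da' -> no
  Pos 12: window 'aa' -> no
  Pos 13: window 'a' -> no
Total matches: 5

5


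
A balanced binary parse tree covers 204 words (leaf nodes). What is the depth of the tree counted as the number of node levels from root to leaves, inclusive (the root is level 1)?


In a balanced binary tree with n leaves the deepest leaf is ceil(log2(n)) edges below the root,
so counting node levels inclusive of root and leaves gives ceil(log2(n)) + 1 levels.
log2(204) = 7.6724
ceil(7.6724) = 8
levels = 8 + 1 = 9

9


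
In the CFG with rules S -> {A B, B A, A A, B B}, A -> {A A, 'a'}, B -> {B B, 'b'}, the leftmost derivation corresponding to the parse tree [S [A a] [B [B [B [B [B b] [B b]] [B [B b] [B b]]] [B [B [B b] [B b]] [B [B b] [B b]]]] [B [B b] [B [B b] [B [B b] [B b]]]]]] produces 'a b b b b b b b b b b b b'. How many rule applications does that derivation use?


Every bracketed nonterminal node [X ...] in the tree is produced by exactly one rule application.
Reading the tree off as a leftmost derivation:
  Step 1: S  =>  A B   (applied S -> A B)
  Step 2: A B  =>  a B   (applied A -> a)
  Step 3: a B  =>  a B B   (applied B -> B B)
  Step 4: a B B  =>  a B B B   (applied B -> B B)
  Step 5: a B B B  =>  a B B B B   (applied B -> B B)
  Step 6: a B B B B  =>  a B B B B B   (applied B -> B B)
  Step 7: a B B B B B  =>  a b B B B B   (applied B -> b)
  Step 8: a b B B B B  =>  a b b B B B   (applied B -> b)
  Step 9: a b b B B B  =>  a b b B B B B   (applied B -> B B)
  Step 10: a b b B B B B  =>  a b b b B B B   (applied B -> b)
  Step 11: a b b b B B B  =>  a b b b b B B   (applied B -> b)
  Step 12: a b b b b B B  =>  a b b b b B B B   (applied B -> B B)
  Step 13: a b b b b B B B  =>  a b b b b B B B B   (applied B -> B B)
  Step 14: a b b b b B B B B  =>  a b b b b b B B B   (applied B -> b)
  Step 15: a b b b b b B B B  =>  a b b b b b b B B   (applied B -> b)
  Step 16: a b b b b b b B B  =>  a b b b b b b B B B   (applied B -> B B)
  Step 17: a b b b b b b B B B  =>  a b b b b b b b B B   (applied B -> b)
  Step 18: a b b b b b b b B B  =>  a b b b b b b b b B   (applied B -> b)
  Step 19: a b b b b b b b b B  =>  a b b b b b b b b B B   (applied B -> B B)
  Step 20: a b b b b b b b b B B  =>  a b b b b b b b b b B   (applied B -> b)
  Step 21: a b b b b b b b b b B  =>  a b b b b b b b b b B B   (applied B -> B B)
  Step 22: a b b b b b b b b b B B  =>  a b b b b b b b b b b B   (applied B -> b)
  Step 23: a b b b b b b b b b b B  =>  a b b b b b b b b b b B B   (applied B -> B B)
  Step 24: a b b b b b b b b b b B B  =>  a b b b b b b b b b b b B   (applied B -> b)
  Step 25: a b b b b b b b b b b b B  =>  a b b b b b b b b b b b b   (applied B -> b)
Final yield: a b b b b b b b b b b b b
Total rewrite steps: 25

25


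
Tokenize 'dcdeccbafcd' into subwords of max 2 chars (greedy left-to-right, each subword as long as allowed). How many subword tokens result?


'dcdeccbafcd' has 11 characters.
Chunking with max size 2:
  Chunk 1: 'dc' (positions 0-1)
  Chunk 2: 'de' (positions 2-3)
  Chunk 3: 'cc' (positions 4-5)
  Chunk 4: 'ba' (positions 6-7)
  Chunk 5: 'fc' (positions 8-9)
  Chunk 6: 'd' (positions 10-10)
Total chunks: ceil(11 / 2) = 6

6


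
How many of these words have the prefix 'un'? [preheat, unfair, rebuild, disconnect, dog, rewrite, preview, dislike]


Checking each word for prefix 'un':
  'preheat' -> no (count: 0)
  'unfair' -> YES, starts with 'un' (count: 1)
  'rebuild' -> no (count: 1)
  'disconnect' -> no (count: 1)
  'dog' -> no (count: 1)
  'rewrite' -> no (count: 1)
  'preview' -> no (count: 1)
  'dislike' -> no (count: 1)
Total with prefix 'un': 1

1


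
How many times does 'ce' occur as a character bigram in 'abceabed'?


Scanning 'abceabed' for bigram 'ce':
  Position 0: 'ab' -> no
  Position 1: 'bc' -> no
  Position 2: 'ce' -> MATCH
  Position 3: 'ea' -> no
  Position 4: 'ab' -> no
  Position 5: 'be' -> no
  Position 6: 'ed' -> no
Total matches: 1

1
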